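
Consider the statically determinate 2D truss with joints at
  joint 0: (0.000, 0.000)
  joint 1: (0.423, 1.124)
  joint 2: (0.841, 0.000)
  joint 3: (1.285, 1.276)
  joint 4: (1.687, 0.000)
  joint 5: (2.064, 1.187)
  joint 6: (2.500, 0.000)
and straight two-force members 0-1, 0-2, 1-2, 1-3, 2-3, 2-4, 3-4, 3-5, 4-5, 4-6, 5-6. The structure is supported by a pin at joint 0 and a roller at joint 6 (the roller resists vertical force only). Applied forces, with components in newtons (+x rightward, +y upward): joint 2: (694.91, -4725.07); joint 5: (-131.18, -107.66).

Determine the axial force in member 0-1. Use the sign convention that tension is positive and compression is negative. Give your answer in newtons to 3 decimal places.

N=7 nodes, M=11 members, R=3 reactions → 2N=14, M+R=14
member 0 (0-1): L=1.2010, (cx,cy)=(0.3522,0.9359)
member 1 (0-2): L=0.8410, (cx,cy)=(1.0000,0.0000)
member 2 (1-2): L=1.1992, (cx,cy)=(0.3486,-0.9373)
member 3 (1-3): L=0.8753, (cx,cy)=(0.9848,0.1737)
member 4 (2-3): L=1.3510, (cx,cy)=(0.3286,0.9445)
member 5 (2-4): L=0.8460, (cx,cy)=(1.0000,0.0000)
member 6 (3-4): L=1.3378, (cx,cy)=(0.3005,-0.9538)
member 7 (3-5): L=0.7841, (cx,cy)=(0.9935,-0.1135)
member 8 (4-5): L=1.2454, (cx,cy)=(0.3027,0.9531)
member 9 (4-6): L=0.8130, (cx,cy)=(1.0000,0.0000)
member 10 (5-6): L=1.2645, (cx,cy)=(0.3448,-0.9387)
solve A·x = −loads:
  F[0-1] = -3436.8577 N (compression)
  F[0-2] = +1774.2539 N (tension)
  F[1-2] = +3006.9222 N (tension)
  F[1-3] = -2293.4725 N (compression)
  F[2-3] = +2018.8602 N (tension)
  F[2-4] = +1463.9777 N (tension)
  F[3-4] = -1442.3844 N (compression)
  F[3-5] = -1169.2969 N (compression)
  F[4-5] = +1443.4468 N (tension)
  F[4-6] = +593.6187 N (tension)
  F[5-6] = -1721.6869 N (compression)
  Rx@0 = -563.7300 N
  Ry@0 = +3216.6166 N
  Ry@6 = +1616.1134 N

-3436.858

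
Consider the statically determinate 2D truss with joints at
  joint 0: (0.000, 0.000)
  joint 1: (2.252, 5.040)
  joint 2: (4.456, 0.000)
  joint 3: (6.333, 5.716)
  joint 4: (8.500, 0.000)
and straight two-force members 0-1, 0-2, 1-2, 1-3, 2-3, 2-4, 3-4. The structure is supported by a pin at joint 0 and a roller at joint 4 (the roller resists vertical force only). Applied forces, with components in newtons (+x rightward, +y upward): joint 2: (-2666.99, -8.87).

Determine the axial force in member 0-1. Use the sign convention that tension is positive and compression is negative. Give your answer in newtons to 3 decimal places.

-4.622

N=5 nodes, M=7 members, R=3 reactions → 2N=10, M+R=10
member 0 (0-1): L=5.5202, (cx,cy)=(0.4080,0.9130)
member 1 (0-2): L=4.4560, (cx,cy)=(1.0000,0.0000)
member 2 (1-2): L=5.5008, (cx,cy)=(0.4007,-0.9162)
member 3 (1-3): L=4.1366, (cx,cy)=(0.9866,0.1634)
member 4 (2-3): L=6.0163, (cx,cy)=(0.3120,0.9501)
member 5 (2-4): L=4.0440, (cx,cy)=(1.0000,0.0000)
member 6 (3-4): L=6.1130, (cx,cy)=(0.3545,-0.9351)
solve A·x = −loads:
  F[0-1] = -4.6221 N (compression)
  F[0-2] = -2665.1044 N (compression)
  F[1-2] = +3.9769 N (tension)
  F[1-3] = -3.5264 N (compression)
  F[2-3] = +5.5008 N (tension)
  F[2-4] = +1.7629 N (tension)
  F[3-4] = -4.9729 N (compression)
  Rx@0 = +2666.9900 N
  Ry@0 = +4.2200 N
  Ry@4 = +4.6500 N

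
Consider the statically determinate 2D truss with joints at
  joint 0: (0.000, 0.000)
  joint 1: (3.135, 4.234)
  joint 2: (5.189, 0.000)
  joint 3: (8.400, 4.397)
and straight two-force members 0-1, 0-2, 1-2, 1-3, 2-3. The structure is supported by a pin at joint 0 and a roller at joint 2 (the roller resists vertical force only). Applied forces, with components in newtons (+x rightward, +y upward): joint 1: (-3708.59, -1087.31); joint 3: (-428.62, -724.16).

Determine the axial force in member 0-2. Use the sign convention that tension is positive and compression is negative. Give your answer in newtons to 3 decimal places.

-1640.813

N=4 nodes, M=5 members, R=3 reactions → 2N=8, M+R=8
member 0 (0-1): L=5.2683, (cx,cy)=(0.5951,0.8037)
member 1 (0-2): L=5.1890, (cx,cy)=(1.0000,0.0000)
member 2 (1-2): L=4.7059, (cx,cy)=(0.4365,-0.8997)
member 3 (1-3): L=5.2675, (cx,cy)=(0.9995,0.0309)
member 4 (2-3): L=5.4446, (cx,cy)=(0.5898,0.8076)
solve A·x = −loads:
  F[0-1] = -4195.1418 N (compression)
  F[0-2] = -1640.8126 N (compression)
  F[1-2] = +2542.3457 N (tension)
  F[1-3] = +102.5800 N (tension)
  F[2-3] = -900.6311 N (compression)
  Rx@0 = +4137.2100 N
  Ry@0 = +3371.5300 N
  Ry@2 = -1560.0600 N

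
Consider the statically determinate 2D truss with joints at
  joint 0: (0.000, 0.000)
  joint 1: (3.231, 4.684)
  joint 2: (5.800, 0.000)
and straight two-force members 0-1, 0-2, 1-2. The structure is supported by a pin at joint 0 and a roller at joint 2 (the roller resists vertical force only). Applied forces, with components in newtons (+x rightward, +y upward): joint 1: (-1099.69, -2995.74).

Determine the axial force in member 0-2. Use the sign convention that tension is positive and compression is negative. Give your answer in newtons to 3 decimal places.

428.207

N=3 nodes, M=3 members, R=3 reactions → 2N=6, M+R=6
member 0 (0-1): L=5.6903, (cx,cy)=(0.5678,0.8232)
member 1 (0-2): L=5.8000, (cx,cy)=(1.0000,0.0000)
member 2 (1-2): L=5.3422, (cx,cy)=(0.4809,-0.8768)
solve A·x = −loads:
  F[0-1] = -2690.8541 N (compression)
  F[0-2] = +428.2065 N (tension)
  F[1-2] = -890.4576 N (compression)
  Rx@0 = +1099.6900 N
  Ry@0 = +2215.0007 N
  Ry@2 = +780.7393 N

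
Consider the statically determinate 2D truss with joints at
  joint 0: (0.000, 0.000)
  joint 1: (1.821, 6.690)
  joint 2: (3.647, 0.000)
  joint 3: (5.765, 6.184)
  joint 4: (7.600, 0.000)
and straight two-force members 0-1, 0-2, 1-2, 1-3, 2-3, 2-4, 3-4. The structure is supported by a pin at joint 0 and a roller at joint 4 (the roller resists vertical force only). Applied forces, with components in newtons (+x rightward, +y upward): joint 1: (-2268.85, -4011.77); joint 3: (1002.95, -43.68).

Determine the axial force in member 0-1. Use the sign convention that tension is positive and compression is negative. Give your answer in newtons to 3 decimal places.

-4396.522

N=5 nodes, M=7 members, R=3 reactions → 2N=10, M+R=10
member 0 (0-1): L=6.9334, (cx,cy)=(0.2626,0.9649)
member 1 (0-2): L=3.6470, (cx,cy)=(1.0000,0.0000)
member 2 (1-2): L=6.9347, (cx,cy)=(0.2633,-0.9647)
member 3 (1-3): L=3.9763, (cx,cy)=(0.9919,-0.1273)
member 4 (2-3): L=6.5366, (cx,cy)=(0.3240,0.9461)
member 5 (2-4): L=3.9530, (cx,cy)=(1.0000,0.0000)
member 6 (3-4): L=6.4505, (cx,cy)=(0.2845,-0.9587)
solve A·x = −loads:
  F[0-1] = -4396.5222 N (compression)
  F[0-2] = -111.1912 N (compression)
  F[1-2] = +93.9553 N (tension)
  F[1-3] = +1098.3307 N (tension)
  F[2-3] = -95.8085 N (compression)
  F[2-4] = -55.4078 N (compression)
  F[3-4] = +194.7730 N (tension)
  Rx@0 = +1265.9000 N
  Ry@0 = +4242.1757 N
  Ry@4 = -186.7257 N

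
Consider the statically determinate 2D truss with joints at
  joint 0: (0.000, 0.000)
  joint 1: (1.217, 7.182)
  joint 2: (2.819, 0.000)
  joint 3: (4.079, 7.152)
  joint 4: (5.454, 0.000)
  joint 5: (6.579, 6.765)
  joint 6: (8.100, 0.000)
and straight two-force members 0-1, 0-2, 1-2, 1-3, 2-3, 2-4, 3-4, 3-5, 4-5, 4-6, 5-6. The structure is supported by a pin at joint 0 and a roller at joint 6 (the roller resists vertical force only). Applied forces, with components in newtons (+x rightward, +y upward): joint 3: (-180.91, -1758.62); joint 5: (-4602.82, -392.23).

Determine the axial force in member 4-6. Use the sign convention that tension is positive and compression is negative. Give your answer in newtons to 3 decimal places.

-629.480

N=7 nodes, M=11 members, R=3 reactions → 2N=14, M+R=14
member 0 (0-1): L=7.2844, (cx,cy)=(0.1671,0.9859)
member 1 (0-2): L=2.8190, (cx,cy)=(1.0000,0.0000)
member 2 (1-2): L=7.3585, (cx,cy)=(0.2177,-0.9760)
member 3 (1-3): L=2.8622, (cx,cy)=(0.9999,-0.0105)
member 4 (2-3): L=7.2621, (cx,cy)=(0.1735,0.9848)
member 5 (2-4): L=2.6350, (cx,cy)=(1.0000,0.0000)
member 6 (3-4): L=7.2830, (cx,cy)=(0.1888,-0.9820)
member 7 (3-5): L=2.5298, (cx,cy)=(0.9882,-0.1530)
member 8 (4-5): L=6.8579, (cx,cy)=(0.1640,0.9865)
member 9 (4-6): L=2.6460, (cx,cy)=(1.0000,0.0000)
member 10 (5-6): L=6.9339, (cx,cy)=(0.2194,-0.9756)
solve A·x = −loads:
  F[0-1] = -5021.1820 N (compression)
  F[0-2] = -3944.8422 N (compression)
  F[1-2] = +5093.1908 N (tension)
  F[1-3] = -1947.8201 N (compression)
  F[2-3] = -5047.5805 N (compression)
  F[2-4] = -1960.2489 N (compression)
  F[3-4] = +3779.4872 N (tension)
  F[3-5] = -3396.0984 N (compression)
  F[4-5] = -3762.4884 N (compression)
  F[4-6] = -629.4803 N (compression)
  F[5-6] = +2869.6515 N (tension)
  Rx@0 = +4783.7300 N
  Ry@0 = +4950.6097 N
  Ry@6 = -2799.7597 N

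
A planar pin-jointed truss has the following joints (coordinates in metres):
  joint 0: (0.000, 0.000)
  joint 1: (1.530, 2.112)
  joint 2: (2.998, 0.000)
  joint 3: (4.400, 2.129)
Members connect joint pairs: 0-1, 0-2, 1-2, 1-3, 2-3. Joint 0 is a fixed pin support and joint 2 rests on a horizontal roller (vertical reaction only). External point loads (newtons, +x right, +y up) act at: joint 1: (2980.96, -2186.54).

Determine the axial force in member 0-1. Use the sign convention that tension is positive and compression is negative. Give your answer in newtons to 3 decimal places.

N=4 nodes, M=5 members, R=3 reactions → 2N=8, M+R=8
member 0 (0-1): L=2.6080, (cx,cy)=(0.5867,0.8098)
member 1 (0-2): L=2.9980, (cx,cy)=(1.0000,0.0000)
member 2 (1-2): L=2.5721, (cx,cy)=(0.5707,-0.8211)
member 3 (1-3): L=2.8701, (cx,cy)=(1.0000,0.0059)
member 4 (2-3): L=2.5492, (cx,cy)=(0.5500,0.8352)
solve A·x = −loads:
  F[0-1] = +1271.0524 N (tension)
  F[0-2] = +2235.2769 N (tension)
  F[1-2] = -3916.4162 N (compression)
  F[1-3] = -0.0000 N (compression)
  F[2-3] = -0.0000 N (compression)
  Rx@0 = -2980.9600 N
  Ry@0 = -1029.3352 N
  Ry@2 = +3215.8752 N

1271.052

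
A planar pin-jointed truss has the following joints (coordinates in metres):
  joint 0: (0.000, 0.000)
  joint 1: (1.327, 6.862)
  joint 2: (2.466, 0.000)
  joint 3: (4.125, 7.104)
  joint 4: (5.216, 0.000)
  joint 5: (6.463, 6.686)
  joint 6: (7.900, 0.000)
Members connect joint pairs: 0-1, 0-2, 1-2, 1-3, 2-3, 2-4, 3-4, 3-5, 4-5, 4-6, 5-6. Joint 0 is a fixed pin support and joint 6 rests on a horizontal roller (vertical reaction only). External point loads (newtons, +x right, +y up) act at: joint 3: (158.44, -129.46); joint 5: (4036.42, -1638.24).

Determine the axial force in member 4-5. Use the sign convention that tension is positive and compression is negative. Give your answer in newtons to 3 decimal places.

3798.903

N=7 nodes, M=11 members, R=3 reactions → 2N=14, M+R=14
member 0 (0-1): L=6.9891, (cx,cy)=(0.1899,0.9818)
member 1 (0-2): L=2.4660, (cx,cy)=(1.0000,0.0000)
member 2 (1-2): L=6.9559, (cx,cy)=(0.1637,-0.9865)
member 3 (1-3): L=2.8084, (cx,cy)=(0.9963,0.0862)
member 4 (2-3): L=7.2951, (cx,cy)=(0.2274,0.9738)
member 5 (2-4): L=2.7500, (cx,cy)=(1.0000,0.0000)
member 6 (3-4): L=7.1873, (cx,cy)=(0.1518,-0.9884)
member 7 (3-5): L=2.3751, (cx,cy)=(0.9844,-0.1760)
member 8 (4-5): L=6.8013, (cx,cy)=(0.1833,0.9830)
member 9 (4-6): L=2.6840, (cx,cy)=(1.0000,0.0000)
member 10 (5-6): L=6.8387, (cx,cy)=(0.2101,-0.9777)
solve A·x = −loads:
  F[0-1] = +3258.0229 N (tension)
  F[0-2] = +3576.2716 N (tension)
  F[1-2] = -3143.1674 N (compression)
  F[1-3] = +1137.5010 N (tension)
  F[2-3] = +3184.1719 N (tension)
  F[2-4] = +2337.4722 N (tension)
  F[3-4] = -3778.2880 N (compression)
  F[3-5] = +2308.5092 N (tension)
  F[4-5] = +3798.9030 N (tension)
  F[4-6] = +1067.4248 N (tension)
  F[5-6] = -5079.8735 N (compression)
  Rx@0 = -4194.8600 N
  Ry@0 = -3198.7594 N
  Ry@6 = +4966.4594 N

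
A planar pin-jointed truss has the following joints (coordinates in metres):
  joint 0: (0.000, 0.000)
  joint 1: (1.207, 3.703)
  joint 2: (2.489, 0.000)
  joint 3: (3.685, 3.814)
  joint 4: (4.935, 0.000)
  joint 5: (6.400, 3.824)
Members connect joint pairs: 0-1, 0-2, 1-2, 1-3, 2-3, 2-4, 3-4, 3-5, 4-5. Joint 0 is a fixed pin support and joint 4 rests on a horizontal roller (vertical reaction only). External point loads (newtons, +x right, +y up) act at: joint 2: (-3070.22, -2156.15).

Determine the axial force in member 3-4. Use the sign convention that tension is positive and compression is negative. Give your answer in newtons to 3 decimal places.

N=6 nodes, M=9 members, R=3 reactions → 2N=12, M+R=12
member 0 (0-1): L=3.8947, (cx,cy)=(0.3099,0.9508)
member 1 (0-2): L=2.4890, (cx,cy)=(1.0000,0.0000)
member 2 (1-2): L=3.9186, (cx,cy)=(0.3272,-0.9450)
member 3 (1-3): L=2.4805, (cx,cy)=(0.9990,0.0447)
member 4 (2-3): L=3.9971, (cx,cy)=(0.2992,0.9542)
member 5 (2-4): L=2.4460, (cx,cy)=(1.0000,0.0000)
member 6 (3-4): L=4.0136, (cx,cy)=(0.3114,-0.9503)
member 7 (3-5): L=2.7150, (cx,cy)=(1.0000,0.0037)
member 8 (4-5): L=4.0950, (cx,cy)=(0.3578,0.9338)
solve A·x = −loads:
  F[0-1] = -1124.0195 N (compression)
  F[0-2] = -2721.8812 N (compression)
  F[1-2] = +1097.3842 N (tension)
  F[1-3] = -708.0621 N (compression)
  F[2-3] = +1172.8889 N (tension)
  F[2-4] = +356.4068 N (tension)
  F[3-4] = -1144.3836 N (compression)
  F[3-5] = +0.0000 N (tension)
  F[4-5] = -0.0000 N (compression)
  Rx@0 = +3070.2200 N
  Ry@0 = +1068.6814 N
  Ry@4 = +1087.4686 N

-1144.384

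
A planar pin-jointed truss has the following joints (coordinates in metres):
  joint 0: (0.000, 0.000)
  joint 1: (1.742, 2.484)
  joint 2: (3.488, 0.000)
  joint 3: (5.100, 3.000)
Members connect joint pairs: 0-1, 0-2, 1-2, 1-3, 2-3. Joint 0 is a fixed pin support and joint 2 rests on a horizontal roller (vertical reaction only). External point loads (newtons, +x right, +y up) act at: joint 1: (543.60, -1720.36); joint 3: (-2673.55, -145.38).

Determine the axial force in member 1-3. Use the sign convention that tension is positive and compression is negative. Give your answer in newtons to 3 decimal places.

-2862.224

N=4 nodes, M=5 members, R=3 reactions → 2N=8, M+R=8
member 0 (0-1): L=3.0339, (cx,cy)=(0.5742,0.8187)
member 1 (0-2): L=3.4880, (cx,cy)=(1.0000,0.0000)
member 2 (1-2): L=3.0362, (cx,cy)=(0.5751,-0.8181)
member 3 (1-3): L=3.3974, (cx,cy)=(0.9884,0.1519)
member 4 (2-3): L=3.4057, (cx,cy)=(0.4733,0.8809)
solve A·x = −loads:
  F[0-1] = -3305.5199 N (compression)
  F[0-2] = -232.0196 N (compression)
  F[1-2] = +673.8323 N (tension)
  F[1-3] = -2862.2245 N (compression)
  F[2-3] = +328.4596 N (tension)
  Rx@0 = +2129.9500 N
  Ry@0 = +2706.3485 N
  Ry@2 = -840.6085 N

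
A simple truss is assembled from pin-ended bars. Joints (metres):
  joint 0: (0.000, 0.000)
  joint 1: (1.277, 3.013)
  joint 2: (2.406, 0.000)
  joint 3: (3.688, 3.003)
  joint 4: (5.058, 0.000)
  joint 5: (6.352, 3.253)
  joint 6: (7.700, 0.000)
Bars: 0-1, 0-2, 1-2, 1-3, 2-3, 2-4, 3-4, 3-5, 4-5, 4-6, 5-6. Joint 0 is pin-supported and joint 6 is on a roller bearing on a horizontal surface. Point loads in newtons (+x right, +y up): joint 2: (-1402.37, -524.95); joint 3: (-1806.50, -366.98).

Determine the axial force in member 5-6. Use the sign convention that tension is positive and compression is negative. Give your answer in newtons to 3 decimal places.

N=7 nodes, M=11 members, R=3 reactions → 2N=14, M+R=14
member 0 (0-1): L=3.2724, (cx,cy)=(0.3902,0.9207)
member 1 (0-2): L=2.4060, (cx,cy)=(1.0000,0.0000)
member 2 (1-2): L=3.2176, (cx,cy)=(0.3509,-0.9364)
member 3 (1-3): L=2.4110, (cx,cy)=(1.0000,-0.0041)
member 4 (2-3): L=3.2652, (cx,cy)=(0.3926,0.9197)
member 5 (2-4): L=2.6520, (cx,cy)=(1.0000,0.0000)
member 6 (3-4): L=3.3007, (cx,cy)=(0.4151,-0.9098)
member 7 (3-5): L=2.6757, (cx,cy)=(0.9956,0.0934)
member 8 (4-5): L=3.5009, (cx,cy)=(0.3696,0.9292)
member 9 (4-6): L=2.6420, (cx,cy)=(1.0000,0.0000)
member 10 (5-6): L=3.5212, (cx,cy)=(0.3828,-0.9238)
solve A·x = −loads:
  F[0-1] = -1364.8758 N (compression)
  F[0-2] = -2676.2571 N (compression)
  F[1-2] = +1346.4435 N (tension)
  F[1-3] = -1005.0684 N (compression)
  F[2-3] = -800.1368 N (compression)
  F[2-4] = -487.2864 N (compression)
  F[3-4] = +432.6396 N (tension)
  F[3-5] = +309.0679 N (tension)
  F[4-5] = -423.6117 N (compression)
  F[4-6] = -151.1418 N (compression)
  F[5-6] = +394.8116 N (tension)
  Rx@0 = +3208.8700 N
  Ry@0 = +1256.6660 N
  Ry@6 = -364.7360 N

394.812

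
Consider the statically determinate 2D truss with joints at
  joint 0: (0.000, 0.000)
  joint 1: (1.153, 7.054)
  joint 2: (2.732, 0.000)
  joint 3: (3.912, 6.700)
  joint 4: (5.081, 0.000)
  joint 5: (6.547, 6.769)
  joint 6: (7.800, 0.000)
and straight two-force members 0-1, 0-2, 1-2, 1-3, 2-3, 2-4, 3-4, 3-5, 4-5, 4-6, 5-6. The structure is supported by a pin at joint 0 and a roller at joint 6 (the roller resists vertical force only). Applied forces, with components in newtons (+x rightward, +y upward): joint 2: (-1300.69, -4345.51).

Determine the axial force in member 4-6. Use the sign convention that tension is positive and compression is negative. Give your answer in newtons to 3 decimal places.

281.743

N=7 nodes, M=11 members, R=3 reactions → 2N=14, M+R=14
member 0 (0-1): L=7.1476, (cx,cy)=(0.1613,0.9869)
member 1 (0-2): L=2.7320, (cx,cy)=(1.0000,0.0000)
member 2 (1-2): L=7.2286, (cx,cy)=(0.2184,-0.9759)
member 3 (1-3): L=2.7816, (cx,cy)=(0.9919,-0.1273)
member 4 (2-3): L=6.8031, (cx,cy)=(0.1734,0.9848)
member 5 (2-4): L=2.3490, (cx,cy)=(1.0000,0.0000)
member 6 (3-4): L=6.8012, (cx,cy)=(0.1719,-0.9851)
member 7 (3-5): L=2.6359, (cx,cy)=(0.9997,0.0262)
member 8 (4-5): L=6.9259, (cx,cy)=(0.2117,0.9773)
member 9 (4-6): L=2.7190, (cx,cy)=(1.0000,0.0000)
member 10 (5-6): L=6.8840, (cx,cy)=(0.1820,-0.9833)
solve A·x = −loads:
  F[0-1] = -2860.9359 N (compression)
  F[0-2] = -839.1848 N (compression)
  F[1-2] = +3041.3704 N (tension)
  F[1-3] = -1135.0884 N (compression)
  F[2-3] = +1398.7886 N (tension)
  F[2-4] = +883.2391 N (tension)
  F[3-4] = -1561.3805 N (compression)
  F[3-5] = -615.0783 N (compression)
  F[4-5] = +1573.8036 N (tension)
  F[4-6] = +281.7432 N (tension)
  F[5-6] = -1547.8996 N (compression)
  Rx@0 = +1300.6900 N
  Ry@0 = +2823.4673 N
  Ry@6 = +1522.0427 N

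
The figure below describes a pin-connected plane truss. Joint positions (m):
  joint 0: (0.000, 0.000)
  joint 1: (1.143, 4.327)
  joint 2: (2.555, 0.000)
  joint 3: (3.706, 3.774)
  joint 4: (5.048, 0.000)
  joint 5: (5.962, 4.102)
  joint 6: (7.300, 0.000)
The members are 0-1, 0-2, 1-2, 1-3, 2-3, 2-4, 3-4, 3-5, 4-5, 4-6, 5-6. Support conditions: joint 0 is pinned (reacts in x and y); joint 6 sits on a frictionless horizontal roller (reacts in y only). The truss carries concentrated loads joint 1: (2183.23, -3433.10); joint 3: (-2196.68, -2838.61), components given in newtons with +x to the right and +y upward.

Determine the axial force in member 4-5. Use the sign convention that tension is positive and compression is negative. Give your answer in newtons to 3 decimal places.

N=7 nodes, M=11 members, R=3 reactions → 2N=14, M+R=14
member 0 (0-1): L=4.4754, (cx,cy)=(0.2554,0.9668)
member 1 (0-2): L=2.5550, (cx,cy)=(1.0000,0.0000)
member 2 (1-2): L=4.5516, (cx,cy)=(0.3102,-0.9507)
member 3 (1-3): L=2.6220, (cx,cy)=(0.9775,-0.2109)
member 4 (2-3): L=3.9456, (cx,cy)=(0.2917,0.9565)
member 5 (2-4): L=2.4930, (cx,cy)=(1.0000,0.0000)
member 6 (3-4): L=4.0055, (cx,cy)=(0.3350,-0.9422)
member 7 (3-5): L=2.2797, (cx,cy)=(0.9896,0.1439)
member 8 (4-5): L=4.2026, (cx,cy)=(0.2175,0.9761)
member 9 (4-6): L=2.2520, (cx,cy)=(1.0000,0.0000)
member 10 (5-6): L=4.3147, (cx,cy)=(0.3101,-0.9507)
solve A·x = −loads:
  F[0-1] = -4276.4787 N (compression)
  F[0-2] = +1078.7415 N (tension)
  F[1-2] = +1593.5552 N (tension)
  F[1-3] = -3856.5300 N (compression)
  F[2-3] = -1583.8236 N (compression)
  F[2-4] = +2035.1269 N (tension)
  F[3-4] = -2455.2449 N (compression)
  F[3-5] = -1225.2719 N (compression)
  F[4-5] = +2370.0727 N (tension)
  F[4-6] = +697.0690 N (tension)
  F[5-6] = -2247.8659 N (compression)
  Rx@0 = +13.4500 N
  Ry@0 = +4134.6569 N
  Ry@6 = +2137.0531 N

2370.073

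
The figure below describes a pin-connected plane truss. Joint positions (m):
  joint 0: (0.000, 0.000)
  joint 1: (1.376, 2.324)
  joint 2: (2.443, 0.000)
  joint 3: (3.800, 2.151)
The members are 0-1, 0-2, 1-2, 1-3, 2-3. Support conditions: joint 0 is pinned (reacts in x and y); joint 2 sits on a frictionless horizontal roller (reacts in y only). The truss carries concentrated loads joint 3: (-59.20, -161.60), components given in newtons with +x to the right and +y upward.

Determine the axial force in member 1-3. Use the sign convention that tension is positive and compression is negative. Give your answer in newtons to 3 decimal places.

N=4 nodes, M=5 members, R=3 reactions → 2N=8, M+R=8
member 0 (0-1): L=2.7008, (cx,cy)=(0.5095,0.8605)
member 1 (0-2): L=2.4430, (cx,cy)=(1.0000,0.0000)
member 2 (1-2): L=2.5572, (cx,cy)=(0.4172,-0.9088)
member 3 (1-3): L=2.4302, (cx,cy)=(0.9975,-0.0712)
member 4 (2-3): L=2.5433, (cx,cy)=(0.5336,0.8458)
solve A·x = −loads:
  F[0-1] = +43.7416 N (tension)
  F[0-2] = -81.4854 N (compression)
  F[1-2] = -44.6289 N (compression)
  F[1-3] = +41.0107 N (tension)
  F[2-3] = -187.6189 N (compression)
  Rx@0 = +59.2000 N
  Ry@0 = -37.6390 N
  Ry@2 = +199.2390 N

41.011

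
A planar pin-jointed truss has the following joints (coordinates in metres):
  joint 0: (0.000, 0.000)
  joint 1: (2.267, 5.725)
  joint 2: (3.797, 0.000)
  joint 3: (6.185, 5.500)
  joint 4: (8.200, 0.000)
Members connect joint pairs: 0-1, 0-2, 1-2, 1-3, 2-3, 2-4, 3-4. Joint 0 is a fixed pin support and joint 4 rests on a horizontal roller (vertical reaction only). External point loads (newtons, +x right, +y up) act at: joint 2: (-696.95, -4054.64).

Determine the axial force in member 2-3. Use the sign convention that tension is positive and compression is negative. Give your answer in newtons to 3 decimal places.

N=5 nodes, M=7 members, R=3 reactions → 2N=10, M+R=10
member 0 (0-1): L=6.1575, (cx,cy)=(0.3682,0.9298)
member 1 (0-2): L=3.7970, (cx,cy)=(1.0000,0.0000)
member 2 (1-2): L=5.9259, (cx,cy)=(0.2582,-0.9661)
member 3 (1-3): L=3.9245, (cx,cy)=(0.9984,-0.0573)
member 4 (2-3): L=5.9960, (cx,cy)=(0.3983,0.9173)
member 5 (2-4): L=4.4030, (cx,cy)=(1.0000,0.0000)
member 6 (3-4): L=5.8575, (cx,cy)=(0.3440,-0.9390)
solve A·x = −loads:
  F[0-1] = -2341.6214 N (compression)
  F[0-2] = +165.1610 N (tension)
  F[1-2] = +2340.7212 N (tension)
  F[1-3] = -1468.8727 N (compression)
  F[2-3] = +1955.0173 N (tension)
  F[2-4] = +687.8463 N (tension)
  F[3-4] = -1999.5310 N (compression)
  Rx@0 = +696.9500 N
  Ry@0 = +2177.1439 N
  Ry@4 = +1877.4961 N

1955.017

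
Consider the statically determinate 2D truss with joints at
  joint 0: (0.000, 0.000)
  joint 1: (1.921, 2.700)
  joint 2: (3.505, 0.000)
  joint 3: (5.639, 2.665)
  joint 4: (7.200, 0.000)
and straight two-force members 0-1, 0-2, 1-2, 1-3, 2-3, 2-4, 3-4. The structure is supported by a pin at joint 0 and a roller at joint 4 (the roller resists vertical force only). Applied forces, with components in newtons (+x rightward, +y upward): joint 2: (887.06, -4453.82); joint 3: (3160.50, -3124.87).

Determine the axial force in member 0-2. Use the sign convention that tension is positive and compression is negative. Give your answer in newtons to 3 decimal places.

5323.489

N=5 nodes, M=7 members, R=3 reactions → 2N=10, M+R=10
member 0 (0-1): L=3.3136, (cx,cy)=(0.5797,0.8148)
member 1 (0-2): L=3.5050, (cx,cy)=(1.0000,0.0000)
member 2 (1-2): L=3.1303, (cx,cy)=(0.5060,-0.8625)
member 3 (1-3): L=3.7182, (cx,cy)=(1.0000,-0.0094)
member 4 (2-3): L=3.4141, (cx,cy)=(0.6251,0.7806)
member 5 (2-4): L=3.6950, (cx,cy)=(1.0000,0.0000)
member 6 (3-4): L=3.0885, (cx,cy)=(0.5054,-0.8629)
solve A·x = −loads:
  F[0-1] = -2200.9239 N (compression)
  F[0-2] = +5323.4888 N (tension)
  F[1-2] = +2104.7251 N (tension)
  F[1-3] = -2341.0542 N (compression)
  F[2-3] = +3380.0919 N (tension)
  F[2-4] = +3388.7167 N (tension)
  F[3-4] = -6704.7494 N (compression)
  Rx@0 = -4047.5600 N
  Ry@0 = +1793.3409 N
  Ry@4 = +5785.3491 N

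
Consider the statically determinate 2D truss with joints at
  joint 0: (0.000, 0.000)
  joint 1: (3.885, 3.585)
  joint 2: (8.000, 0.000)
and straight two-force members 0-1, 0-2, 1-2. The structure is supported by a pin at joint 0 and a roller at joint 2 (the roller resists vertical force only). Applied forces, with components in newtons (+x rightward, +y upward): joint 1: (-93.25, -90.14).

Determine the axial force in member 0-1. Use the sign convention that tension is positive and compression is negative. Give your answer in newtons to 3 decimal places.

N=3 nodes, M=3 members, R=3 reactions → 2N=6, M+R=6
member 0 (0-1): L=5.2863, (cx,cy)=(0.7349,0.6782)
member 1 (0-2): L=8.0000, (cx,cy)=(1.0000,0.0000)
member 2 (1-2): L=5.4576, (cx,cy)=(0.7540,-0.6569)
solve A·x = −loads:
  F[0-1] = -129.9887 N (compression)
  F[0-2] = +2.2803 N (tension)
  F[1-2] = -3.0243 N (compression)
  Rx@0 = +93.2500 N
  Ry@0 = +88.1534 N
  Ry@2 = +1.9866 N

-129.989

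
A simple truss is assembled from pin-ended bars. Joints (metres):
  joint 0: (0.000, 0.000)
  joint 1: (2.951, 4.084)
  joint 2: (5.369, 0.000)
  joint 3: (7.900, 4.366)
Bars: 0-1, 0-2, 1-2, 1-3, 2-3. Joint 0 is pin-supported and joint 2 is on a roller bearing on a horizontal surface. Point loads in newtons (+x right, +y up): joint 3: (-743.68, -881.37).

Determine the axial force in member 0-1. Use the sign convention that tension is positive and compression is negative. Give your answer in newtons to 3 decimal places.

-233.503

N=4 nodes, M=5 members, R=3 reactions → 2N=8, M+R=8
member 0 (0-1): L=5.0386, (cx,cy)=(0.5857,0.8105)
member 1 (0-2): L=5.3690, (cx,cy)=(1.0000,0.0000)
member 2 (1-2): L=4.7461, (cx,cy)=(0.5095,-0.8605)
member 3 (1-3): L=4.9570, (cx,cy)=(0.9984,0.0569)
member 4 (2-3): L=5.0466, (cx,cy)=(0.5015,0.8651)
solve A·x = −loads:
  F[0-1] = -233.5029 N (compression)
  F[0-2] = -606.9223 N (compression)
  F[1-2] = +204.0107 N (tension)
  F[1-3] = -241.0849 N (compression)
  F[2-3] = -1002.9055 N (compression)
  Rx@0 = +743.6800 N
  Ry@0 = +189.2642 N
  Ry@2 = +692.1058 N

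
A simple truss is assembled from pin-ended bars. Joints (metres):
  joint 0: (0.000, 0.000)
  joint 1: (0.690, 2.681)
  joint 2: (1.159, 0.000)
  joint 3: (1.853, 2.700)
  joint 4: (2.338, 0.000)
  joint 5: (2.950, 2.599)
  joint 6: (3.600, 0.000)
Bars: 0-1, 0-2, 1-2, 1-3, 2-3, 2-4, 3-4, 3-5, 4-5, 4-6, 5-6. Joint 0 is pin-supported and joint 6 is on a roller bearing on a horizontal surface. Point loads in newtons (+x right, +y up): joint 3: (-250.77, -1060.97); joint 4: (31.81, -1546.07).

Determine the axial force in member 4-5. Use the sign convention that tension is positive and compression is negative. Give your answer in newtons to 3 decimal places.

1338.135

N=7 nodes, M=11 members, R=3 reactions → 2N=14, M+R=14
member 0 (0-1): L=2.7684, (cx,cy)=(0.2492,0.9684)
member 1 (0-2): L=1.1590, (cx,cy)=(1.0000,0.0000)
member 2 (1-2): L=2.7217, (cx,cy)=(0.1723,-0.9850)
member 3 (1-3): L=1.1632, (cx,cy)=(0.9999,0.0163)
member 4 (2-3): L=2.7878, (cx,cy)=(0.2489,0.9685)
member 5 (2-4): L=1.1790, (cx,cy)=(1.0000,0.0000)
member 6 (3-4): L=2.7432, (cx,cy)=(0.1768,-0.9842)
member 7 (3-5): L=1.1016, (cx,cy)=(0.9958,-0.0917)
member 8 (4-5): L=2.6701, (cx,cy)=(0.2292,0.9734)
member 9 (4-6): L=1.2620, (cx,cy)=(1.0000,0.0000)
member 10 (5-6): L=2.6790, (cx,cy)=(0.2426,-0.9701)
solve A·x = −loads:
  F[0-1] = -1285.4955 N (compression)
  F[0-2] = +101.4425 N (tension)
  F[1-2] = +1254.9308 N (tension)
  F[1-3] = -536.7212 N (compression)
  F[2-3] = -1276.3410 N (compression)
  F[2-4] = +635.4282 N (tension)
  F[3-4] = +247.4571 N (tension)
  F[3-5] = -650.1066 N (compression)
  F[4-5] = +1338.1352 N (tension)
  F[4-6] = +340.6595 N (tension)
  F[5-6] = -1404.0667 N (compression)
  Rx@0 = +218.9600 N
  Ry@0 = +1244.9261 N
  Ry@6 = +1362.1139 N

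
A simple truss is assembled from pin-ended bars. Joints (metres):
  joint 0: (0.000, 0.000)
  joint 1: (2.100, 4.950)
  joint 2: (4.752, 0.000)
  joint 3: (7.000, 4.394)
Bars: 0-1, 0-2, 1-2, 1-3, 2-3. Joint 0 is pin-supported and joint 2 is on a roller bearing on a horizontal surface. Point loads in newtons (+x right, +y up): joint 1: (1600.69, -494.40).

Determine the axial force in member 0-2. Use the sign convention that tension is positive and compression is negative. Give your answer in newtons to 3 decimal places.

1010.369

N=4 nodes, M=5 members, R=3 reactions → 2N=8, M+R=8
member 0 (0-1): L=5.3770, (cx,cy)=(0.3905,0.9206)
member 1 (0-2): L=4.7520, (cx,cy)=(1.0000,0.0000)
member 2 (1-2): L=5.6157, (cx,cy)=(0.4723,-0.8815)
member 3 (1-3): L=4.9314, (cx,cy)=(0.9936,-0.1127)
member 4 (2-3): L=4.9357, (cx,cy)=(0.4555,0.8903)
solve A·x = −loads:
  F[0-1] = +1511.5118 N (tension)
  F[0-2] = +1010.3693 N (tension)
  F[1-2] = -2139.4749 N (compression)
  F[1-3] = -0.0000 N (tension)
  F[2-3] = -0.0000 N (tension)
  Rx@0 = -1600.6900 N
  Ry@0 = -1391.4703 N
  Ry@2 = +1885.8703 N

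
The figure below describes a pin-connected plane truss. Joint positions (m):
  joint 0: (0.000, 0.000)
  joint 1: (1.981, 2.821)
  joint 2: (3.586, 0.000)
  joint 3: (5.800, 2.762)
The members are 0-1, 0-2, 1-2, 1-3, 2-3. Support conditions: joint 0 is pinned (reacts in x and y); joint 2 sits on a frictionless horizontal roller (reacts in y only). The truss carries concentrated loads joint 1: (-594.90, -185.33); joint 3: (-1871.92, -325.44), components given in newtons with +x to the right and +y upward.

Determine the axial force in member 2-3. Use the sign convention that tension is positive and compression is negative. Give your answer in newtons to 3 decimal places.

-448.599

N=4 nodes, M=5 members, R=3 reactions → 2N=8, M+R=8
member 0 (0-1): L=3.4471, (cx,cy)=(0.5747,0.8184)
member 1 (0-2): L=3.5860, (cx,cy)=(1.0000,0.0000)
member 2 (1-2): L=3.2456, (cx,cy)=(0.4945,-0.8692)
member 3 (1-3): L=3.8195, (cx,cy)=(0.9999,-0.0154)
member 4 (2-3): L=3.5398, (cx,cy)=(0.6255,0.7803)
solve A·x = −loads:
  F[0-1] = -2189.4650 N (compression)
  F[0-2] = -1208.5601 N (compression)
  F[1-2] = +1876.5617 N (tension)
  F[1-3] = -1591.5325 N (compression)
  F[2-3] = -448.5990 N (compression)
  Rx@0 = +2466.8200 N
  Ry@0 = +1791.7977 N
  Ry@2 = -1281.0277 N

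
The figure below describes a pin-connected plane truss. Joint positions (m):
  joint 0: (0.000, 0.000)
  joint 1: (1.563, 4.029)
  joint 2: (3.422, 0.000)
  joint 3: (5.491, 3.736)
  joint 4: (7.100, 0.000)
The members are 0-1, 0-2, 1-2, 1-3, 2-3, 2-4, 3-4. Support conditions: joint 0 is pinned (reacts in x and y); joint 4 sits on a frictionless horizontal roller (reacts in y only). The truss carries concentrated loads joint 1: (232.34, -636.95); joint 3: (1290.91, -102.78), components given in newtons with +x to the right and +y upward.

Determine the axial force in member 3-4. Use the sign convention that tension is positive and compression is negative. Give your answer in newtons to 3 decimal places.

N=5 nodes, M=7 members, R=3 reactions → 2N=10, M+R=10
member 0 (0-1): L=4.3216, (cx,cy)=(0.3617,0.9323)
member 1 (0-2): L=3.4220, (cx,cy)=(1.0000,0.0000)
member 2 (1-2): L=4.4372, (cx,cy)=(0.4190,-0.9080)
member 3 (1-3): L=3.9389, (cx,cy)=(0.9972,-0.0744)
member 4 (2-3): L=4.2707, (cx,cy)=(0.4845,0.8748)
member 5 (2-4): L=3.6780, (cx,cy)=(1.0000,0.0000)
member 6 (3-4): L=4.0677, (cx,cy)=(0.3956,-0.9184)
solve A·x = −loads:
  F[0-1] = +312.2315 N (tension)
  F[0-2] = +1410.3235 N (tension)
  F[1-2] = -1048.3408 N (compression)
  F[1-3] = +320.6859 N (tension)
  F[2-3] = +1088.1234 N (tension)
  F[2-4] = +443.9499 N (tension)
  F[3-4] = -1122.3596 N (compression)
  Rx@0 = -1523.2500 N
  Ry@0 = -291.0947 N
  Ry@4 = +1030.8247 N

-1122.360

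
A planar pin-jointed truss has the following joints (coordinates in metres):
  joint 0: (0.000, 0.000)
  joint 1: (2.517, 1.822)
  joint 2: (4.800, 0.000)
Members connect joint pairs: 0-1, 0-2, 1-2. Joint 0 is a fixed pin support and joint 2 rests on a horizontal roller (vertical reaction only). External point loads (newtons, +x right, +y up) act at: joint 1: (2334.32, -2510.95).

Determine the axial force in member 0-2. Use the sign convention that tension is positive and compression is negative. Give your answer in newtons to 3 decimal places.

2760.085

N=3 nodes, M=3 members, R=3 reactions → 2N=6, M+R=6
member 0 (0-1): L=3.1072, (cx,cy)=(0.8100,0.5864)
member 1 (0-2): L=4.8000, (cx,cy)=(1.0000,0.0000)
member 2 (1-2): L=2.9209, (cx,cy)=(0.7816,-0.6238)
solve A·x = −loads:
  F[0-1] = -525.6081 N (compression)
  F[0-2] = +2760.0848 N (tension)
  F[1-2] = -3531.3126 N (compression)
  Rx@0 = -2334.3200 N
  Ry@0 = +308.2016 N
  Ry@2 = +2202.7484 N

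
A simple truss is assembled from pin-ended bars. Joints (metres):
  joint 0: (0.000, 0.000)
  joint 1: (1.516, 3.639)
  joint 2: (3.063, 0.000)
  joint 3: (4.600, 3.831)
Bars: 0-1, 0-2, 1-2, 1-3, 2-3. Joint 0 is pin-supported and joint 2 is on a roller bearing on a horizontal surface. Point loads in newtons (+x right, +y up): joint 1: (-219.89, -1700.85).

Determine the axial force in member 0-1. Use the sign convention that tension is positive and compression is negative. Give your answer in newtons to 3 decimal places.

-1213.599

N=4 nodes, M=5 members, R=3 reactions → 2N=8, M+R=8
member 0 (0-1): L=3.9422, (cx,cy)=(0.3846,0.9231)
member 1 (0-2): L=3.0630, (cx,cy)=(1.0000,0.0000)
member 2 (1-2): L=3.9542, (cx,cy)=(0.3912,-0.9203)
member 3 (1-3): L=3.0900, (cx,cy)=(0.9981,0.0621)
member 4 (2-3): L=4.1278, (cx,cy)=(0.3724,0.9281)
solve A·x = −loads:
  F[0-1] = -1213.5989 N (compression)
  F[0-2] = +246.8132 N (tension)
  F[1-2] = -630.8621 N (compression)
  F[1-3] = +0.0000 N (tension)
  F[2-3] = +0.0000 N (tension)
  Rx@0 = +219.8900 N
  Ry@0 = +1120.2725 N
  Ry@2 = +580.5775 N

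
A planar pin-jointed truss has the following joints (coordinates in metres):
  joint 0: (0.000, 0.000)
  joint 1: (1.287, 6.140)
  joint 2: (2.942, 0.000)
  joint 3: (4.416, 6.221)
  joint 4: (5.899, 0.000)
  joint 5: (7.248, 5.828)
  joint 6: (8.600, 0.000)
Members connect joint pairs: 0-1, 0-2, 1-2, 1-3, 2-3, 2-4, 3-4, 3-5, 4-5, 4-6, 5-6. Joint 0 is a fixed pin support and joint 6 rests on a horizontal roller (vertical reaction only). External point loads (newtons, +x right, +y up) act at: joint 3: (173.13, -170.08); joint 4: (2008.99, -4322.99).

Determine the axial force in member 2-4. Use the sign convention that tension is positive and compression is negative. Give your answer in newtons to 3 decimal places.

N=7 nodes, M=11 members, R=3 reactions → 2N=14, M+R=14
member 0 (0-1): L=6.2734, (cx,cy)=(0.2052,0.9787)
member 1 (0-2): L=2.9420, (cx,cy)=(1.0000,0.0000)
member 2 (1-2): L=6.3591, (cx,cy)=(0.2603,-0.9655)
member 3 (1-3): L=3.1300, (cx,cy)=(0.9997,0.0259)
member 4 (2-3): L=6.3932, (cx,cy)=(0.2306,0.9731)
member 5 (2-4): L=2.9570, (cx,cy)=(1.0000,0.0000)
member 6 (3-4): L=6.3953, (cx,cy)=(0.2319,-0.9727)
member 7 (3-5): L=2.8591, (cx,cy)=(0.9905,-0.1375)
member 8 (4-5): L=5.9821, (cx,cy)=(0.2255,0.9742)
member 9 (4-6): L=2.7010, (cx,cy)=(1.0000,0.0000)
member 10 (5-6): L=5.9828, (cx,cy)=(0.2260,-0.9741)
solve A·x = −loads:
  F[0-1] = -1343.8113 N (compression)
  F[0-2] = +2457.8040 N (tension)
  F[1-2] = +1345.3906 N (tension)
  F[1-3] = -626.0389 N (compression)
  F[2-3] = -1334.9942 N (compression)
  F[2-4] = +3115.7402 N (tension)
  F[3-4] = +1380.8049 N (tension)
  F[3-5] = -1440.6168 N (compression)
  F[4-5] = +3058.6072 N (tension)
  F[4-6] = +737.2068 N (tension)
  F[5-6] = -3262.2305 N (compression)
  Rx@0 = -2182.1200 N
  Ry@0 = +1315.2290 N
  Ry@6 = +3177.8410 N

3115.740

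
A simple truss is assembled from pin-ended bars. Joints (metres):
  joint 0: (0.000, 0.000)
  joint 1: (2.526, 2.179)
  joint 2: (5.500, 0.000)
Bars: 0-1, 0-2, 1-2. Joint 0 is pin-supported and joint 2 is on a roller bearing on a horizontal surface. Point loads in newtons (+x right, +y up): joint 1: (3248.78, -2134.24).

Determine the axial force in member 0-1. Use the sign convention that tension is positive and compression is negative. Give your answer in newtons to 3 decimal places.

203.719

N=3 nodes, M=3 members, R=3 reactions → 2N=6, M+R=6
member 0 (0-1): L=3.3360, (cx,cy)=(0.7572,0.6532)
member 1 (0-2): L=5.5000, (cx,cy)=(1.0000,0.0000)
member 2 (1-2): L=3.6868, (cx,cy)=(0.8067,-0.5910)
solve A·x = −loads:
  F[0-1] = +203.7191 N (tension)
  F[0-2] = +3094.5238 N (tension)
  F[1-2] = -3836.2421 N (compression)
  Rx@0 = -3248.7800 N
  Ry@0 = -133.0658 N
  Ry@2 = +2267.3058 N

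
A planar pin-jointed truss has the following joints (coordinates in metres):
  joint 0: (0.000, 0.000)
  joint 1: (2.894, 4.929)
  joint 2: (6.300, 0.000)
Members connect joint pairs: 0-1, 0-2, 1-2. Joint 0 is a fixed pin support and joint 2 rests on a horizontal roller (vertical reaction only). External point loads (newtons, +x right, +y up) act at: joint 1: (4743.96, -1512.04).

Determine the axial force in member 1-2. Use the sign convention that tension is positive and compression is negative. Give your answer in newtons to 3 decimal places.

N=3 nodes, M=3 members, R=3 reactions → 2N=6, M+R=6
member 0 (0-1): L=5.7158, (cx,cy)=(0.5063,0.8623)
member 1 (0-2): L=6.3000, (cx,cy)=(1.0000,0.0000)
member 2 (1-2): L=5.9913, (cx,cy)=(0.5685,-0.8227)
solve A·x = −loads:
  F[0-1] = +3356.0968 N (tension)
  F[0-2] = +3044.7127 N (tension)
  F[1-2] = -5355.7952 N (compression)
  Rx@0 = -4743.9600 N
  Ry@0 = -2894.1223 N
  Ry@2 = +4406.1623 N

-5355.795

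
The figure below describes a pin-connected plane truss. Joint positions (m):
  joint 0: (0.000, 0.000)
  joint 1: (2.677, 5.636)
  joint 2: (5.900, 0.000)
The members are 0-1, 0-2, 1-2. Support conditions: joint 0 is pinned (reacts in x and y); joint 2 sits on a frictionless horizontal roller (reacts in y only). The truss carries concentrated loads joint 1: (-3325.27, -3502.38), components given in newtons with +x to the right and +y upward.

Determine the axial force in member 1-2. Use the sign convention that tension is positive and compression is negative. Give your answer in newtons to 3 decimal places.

N=3 nodes, M=3 members, R=3 reactions → 2N=6, M+R=6
member 0 (0-1): L=6.2395, (cx,cy)=(0.4290,0.9033)
member 1 (0-2): L=5.9000, (cx,cy)=(1.0000,0.0000)
member 2 (1-2): L=6.4925, (cx,cy)=(0.4964,-0.8681)
solve A·x = −loads:
  F[0-1] = -5634.6942 N (compression)
  F[0-2] = -907.7397 N (compression)
  F[1-2] = +1828.5687 N (tension)
  Rx@0 = +3325.2700 N
  Ry@0 = +5089.7275 N
  Ry@2 = -1587.3475 N

1828.569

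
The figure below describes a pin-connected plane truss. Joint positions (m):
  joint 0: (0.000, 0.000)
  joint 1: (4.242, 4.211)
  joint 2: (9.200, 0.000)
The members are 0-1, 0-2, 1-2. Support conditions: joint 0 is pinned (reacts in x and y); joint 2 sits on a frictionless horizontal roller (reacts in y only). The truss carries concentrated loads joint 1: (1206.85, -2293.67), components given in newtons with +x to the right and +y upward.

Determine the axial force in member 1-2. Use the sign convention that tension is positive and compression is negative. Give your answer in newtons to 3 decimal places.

N=3 nodes, M=3 members, R=3 reactions → 2N=6, M+R=6
member 0 (0-1): L=5.9772, (cx,cy)=(0.7097,0.7045)
member 1 (0-2): L=9.2000, (cx,cy)=(1.0000,0.0000)
member 2 (1-2): L=6.5049, (cx,cy)=(0.7622,-0.6474)
solve A·x = −loads:
  F[0-1] = -970.4526 N (compression)
  F[0-2] = +1895.5756 N (tension)
  F[1-2] = -2487.0132 N (compression)
  Rx@0 = -1206.8500 N
  Ry@0 = +683.6924 N
  Ry@2 = +1609.9776 N

-2487.013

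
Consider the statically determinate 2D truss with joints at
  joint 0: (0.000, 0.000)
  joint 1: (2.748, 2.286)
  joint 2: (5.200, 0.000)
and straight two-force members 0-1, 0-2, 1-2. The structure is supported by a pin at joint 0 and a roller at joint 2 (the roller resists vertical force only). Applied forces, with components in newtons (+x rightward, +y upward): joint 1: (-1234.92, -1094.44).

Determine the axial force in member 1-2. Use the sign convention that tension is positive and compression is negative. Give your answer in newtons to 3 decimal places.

-52.029

N=3 nodes, M=3 members, R=3 reactions → 2N=6, M+R=6
member 0 (0-1): L=3.5745, (cx,cy)=(0.7688,0.6395)
member 1 (0-2): L=5.2000, (cx,cy)=(1.0000,0.0000)
member 2 (1-2): L=3.3523, (cx,cy)=(0.7314,-0.6819)
solve A·x = −loads:
  F[0-1] = -1655.8578 N (compression)
  F[0-2] = +38.0560 N (tension)
  F[1-2] = -52.0294 N (compression)
  Rx@0 = +1234.9200 N
  Ry@0 = +1058.9604 N
  Ry@2 = +35.4796 N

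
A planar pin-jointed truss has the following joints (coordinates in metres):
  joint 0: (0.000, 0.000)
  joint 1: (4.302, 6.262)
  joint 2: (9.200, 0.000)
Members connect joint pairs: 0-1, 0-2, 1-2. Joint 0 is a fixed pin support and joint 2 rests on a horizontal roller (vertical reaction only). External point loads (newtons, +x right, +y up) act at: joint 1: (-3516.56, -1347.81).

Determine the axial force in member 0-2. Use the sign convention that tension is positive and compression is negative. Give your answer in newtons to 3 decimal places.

-1379.220

N=3 nodes, M=3 members, R=3 reactions → 2N=6, M+R=6
member 0 (0-1): L=7.5974, (cx,cy)=(0.5662,0.8242)
member 1 (0-2): L=9.2000, (cx,cy)=(1.0000,0.0000)
member 2 (1-2): L=7.9500, (cx,cy)=(0.6161,-0.7877)
solve A·x = −loads:
  F[0-1] = -3774.5554 N (compression)
  F[0-2] = -1379.2200 N (compression)
  F[1-2] = +2238.6374 N (tension)
  Rx@0 = +3516.5600 N
  Ry@0 = +3111.1165 N
  Ry@2 = -1763.3065 N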